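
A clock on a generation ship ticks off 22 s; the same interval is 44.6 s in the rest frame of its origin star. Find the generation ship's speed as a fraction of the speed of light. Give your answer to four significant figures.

0.8699c

γ = Δt/Δτ = 44.6/22 = 2.0273.
β = √(1 − 1/γ²) = √(1 − 0.243312) = √0.756688 = 0.8699.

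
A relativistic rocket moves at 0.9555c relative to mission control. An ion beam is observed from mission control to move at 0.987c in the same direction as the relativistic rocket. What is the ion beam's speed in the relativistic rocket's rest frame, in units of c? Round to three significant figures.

Transform to the relativistic rocket's frame: u' = (u − v)/(1 − uv/c²).
u' = (0.987 − 0.9555)/(1 − 0.987×0.9555) = 0.0315/0.0569215 = 0.55339.
Speed in the relativistic rocket's frame: 0.553c (in the same direction).

0.553c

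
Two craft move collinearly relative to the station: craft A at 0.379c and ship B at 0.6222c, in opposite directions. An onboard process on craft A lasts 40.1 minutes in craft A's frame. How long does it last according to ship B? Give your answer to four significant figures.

Speed of craft A in ship B's frame: u = (v_A + v_B)/(1 + v_A v_B/c²) = (0.379 + 0.6222)/(1 + 0.379×0.6222) = 1.0012/1.2358138 = 0.81015; |u| = 0.81015c.
γ for this relative speed: γ = 1/√(1 − 0.656343) = 1.7058.
The clock on craft A records proper time, so ship B measures Δt = γΔτ = 1.7058 × 40.1 = 68.40 minutes.

68.40 minutes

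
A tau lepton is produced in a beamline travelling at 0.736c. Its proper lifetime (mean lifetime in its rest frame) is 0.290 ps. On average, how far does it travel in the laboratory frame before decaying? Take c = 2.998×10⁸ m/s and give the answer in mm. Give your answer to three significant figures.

Lorentz factor: γ = (1 − 0.541696)^(−1/2) = 1.4771.
Lab-frame lifetime: Δt = γτ = 1.4771 × 0.290 ps = 0.42836 ps.
Distance: d = vΔt = 0.736 × 2.998×10⁸ m/s × 4.2836×10^-13 s = 9.45×10^-5 m = 0.0945 mm.

0.0945 mm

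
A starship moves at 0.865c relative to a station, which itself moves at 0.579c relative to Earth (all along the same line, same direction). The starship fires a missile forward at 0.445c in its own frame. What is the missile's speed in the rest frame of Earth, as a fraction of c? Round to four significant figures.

Compose velocities in two stages. Stage 1 (into S'): u₁ = (0.445+0.865)/(1+0.445×0.865) = 0.9459.
Stage 2 (into S): u = (0.9459+0.579)/(1+0.9459×0.579) = 0.98528, so the speed is 0.9853c.

0.9853c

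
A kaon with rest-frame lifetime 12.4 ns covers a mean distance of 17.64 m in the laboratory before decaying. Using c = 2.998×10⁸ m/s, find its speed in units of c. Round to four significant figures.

0.9785c

d = βγcτ ⇒ βγ = d/(cτ) = 17.64 m / (3.71752 m) = 4.7451.
β = (βγ)/√(1+(βγ)²) = 4.7451/√23.516 = 0.9785.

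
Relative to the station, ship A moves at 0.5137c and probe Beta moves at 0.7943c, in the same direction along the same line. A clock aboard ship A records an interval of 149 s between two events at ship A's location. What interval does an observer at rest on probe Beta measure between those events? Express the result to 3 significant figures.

The velocity of ship A relative to probe Beta is (0.5137 − 0.7943)c / (1 − 0.5137×0.7943) = −0.47401c; relative speed 0.47401c.
At |u| = 0.47401c, γ = (1 − 0.224685)^(−1/2) = 1.1357.
Ship A's interval is proper; time dilation gives Δt_B = γΔτ = 1.1357 × 149 s = 169 s.

169 s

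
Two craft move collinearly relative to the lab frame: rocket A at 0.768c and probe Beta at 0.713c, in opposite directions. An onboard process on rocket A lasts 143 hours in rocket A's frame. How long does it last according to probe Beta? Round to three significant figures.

493 hours

Transform rocket A's velocity into probe Beta's frame: (0.768 + 0.713)/(1 + 0.768·0.713) = 1.481/1.547584, so the relative speed is 0.95698c.
At |u| = 0.95698c, γ = (1 − 0.915811)^(−1/2) = 3.4465.
The clock on rocket A records proper time, so probe Beta measures Δt = γΔτ = 3.4465 × 143 = 493 hours.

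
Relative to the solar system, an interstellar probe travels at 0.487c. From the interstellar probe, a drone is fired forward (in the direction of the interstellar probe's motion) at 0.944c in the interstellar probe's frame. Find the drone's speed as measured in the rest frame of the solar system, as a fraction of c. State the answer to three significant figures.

In units of c, u = (u' + v)/(1 + u'v) with u' = 0.944 and v = 0.487.
Numerator: 0.944 + 0.487 = 1.431. Denominator: 1 + (0.944)(0.487) = 1.459728.
u = 1.431/1.459728 = 0.98032, so the speed is 0.980c.

0.980c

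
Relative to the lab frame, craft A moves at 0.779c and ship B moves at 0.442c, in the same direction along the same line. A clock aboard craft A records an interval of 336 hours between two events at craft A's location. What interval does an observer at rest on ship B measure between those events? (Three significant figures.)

392 hours

The velocity of craft A relative to ship B is (0.779 − 0.442)c / (1 − 0.779×0.442) = 0.51397c; relative speed 0.51397c.
At |u| = 0.51397c, γ = (1 − 0.264165)^(−1/2) = 1.1658.
The clock on craft A records proper time, so ship B measures Δt = γΔτ = 1.1658 × 336 = 392 hours.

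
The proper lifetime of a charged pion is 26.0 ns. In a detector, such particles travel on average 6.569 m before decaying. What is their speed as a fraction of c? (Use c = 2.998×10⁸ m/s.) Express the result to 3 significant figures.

Lab distance = (lab lifetime)·v = γτ·βc, so βγ = d/(cτ) = 6.569/(2.998×10⁸ × 2.600×10^-8) = 0.84274.
With βγ = 0.84274: γ² = 1 + (βγ)² = 1.710211, and β = (βγ)/γ = 0.84274/1.30775 = 0.644.

0.644c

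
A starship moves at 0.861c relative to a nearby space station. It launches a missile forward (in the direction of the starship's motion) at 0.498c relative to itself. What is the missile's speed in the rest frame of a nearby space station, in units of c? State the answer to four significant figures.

In units of c, u = (u' + v)/(1 + u'v) with u' = 0.498 and v = 0.861.
Numerator: 0.498 + 0.861 = 1.359. Denominator: 1 + (0.498)(0.861) = 1.428778.
u = 1.359/1.428778 = 0.95116, so the speed is 0.9512c.

0.9512c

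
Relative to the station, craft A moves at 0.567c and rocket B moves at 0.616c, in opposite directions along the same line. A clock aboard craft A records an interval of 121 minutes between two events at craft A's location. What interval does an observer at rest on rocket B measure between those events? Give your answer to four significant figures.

The velocity of craft A relative to rocket B is (0.567 + 0.616)c / (1 + 0.567×0.616) = 0.87677c; relative speed 0.87677c.
At |u| = 0.87677c, γ = (1 − 0.768726)^(−1/2) = 2.0794.
The clock on craft A records proper time, so rocket B measures Δt = γΔτ = 2.0794 × 121 = 251.6 minutes.

251.6 minutes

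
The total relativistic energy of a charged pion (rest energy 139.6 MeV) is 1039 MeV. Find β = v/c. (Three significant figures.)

γ = E/(mc²) = 1039/139.6 = 7.4427.
β = √(1 − 1/γ²) = √(1 − 0.0180526) = √0.9819474 = 0.991.

0.991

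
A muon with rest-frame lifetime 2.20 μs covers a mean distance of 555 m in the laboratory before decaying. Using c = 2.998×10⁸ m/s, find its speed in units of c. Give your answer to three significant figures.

Lab distance = (lab lifetime)·v = γτ·βc, so βγ = d/(cτ) = 555.0/(2.998×10⁸ × 2.200×10^-6) = 0.84147.
With βγ = 0.84147: γ² = 1 + (βγ)² = 1.708072, and β = (βγ)/γ = 0.84147/1.30693 = 0.644.

0.644c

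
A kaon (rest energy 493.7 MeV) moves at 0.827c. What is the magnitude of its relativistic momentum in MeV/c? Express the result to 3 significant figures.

With β = 0.827, γ = 1/√(1 − 0.827²) = 1/√0.316071 = 1.7787.
Momentum: p = γβ·mc = 1.7787 × 0.827 × 493.7 MeV/c = 726 MeV/c.

726 MeV/c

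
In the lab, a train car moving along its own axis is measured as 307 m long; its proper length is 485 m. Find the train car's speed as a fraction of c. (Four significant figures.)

0.7742c

Length contraction gives γ = L₀/L = 485/307 = 1.5798.
β = √(1 − 1/γ²) = √0.599322 = 0.7742.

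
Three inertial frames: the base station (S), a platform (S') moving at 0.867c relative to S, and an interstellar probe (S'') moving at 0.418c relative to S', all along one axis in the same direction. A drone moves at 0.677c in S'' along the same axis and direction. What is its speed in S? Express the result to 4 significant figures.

0.9888c

First combine the drone and interstellar probe (S''→S'): u₁ = (0.677 + 0.418)/(1 + 0.677×0.418) = 1.095/1.282986 = 0.85348.
Then combine with the platform (S'→S): u = (0.85348 + 0.867)/(1 + 0.85348×0.867) = 1.72048/1.73996716 = 0.9888.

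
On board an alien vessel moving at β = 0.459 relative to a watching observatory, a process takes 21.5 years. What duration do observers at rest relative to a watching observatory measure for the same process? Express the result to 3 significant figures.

24.2 years

Lorentz factor: γ = (1 − 0.210681)^(−1/2) = 1.1256.
Time dilation: Δt = γ·Δτ = 1.1256 × 21.5 = 24.2 years.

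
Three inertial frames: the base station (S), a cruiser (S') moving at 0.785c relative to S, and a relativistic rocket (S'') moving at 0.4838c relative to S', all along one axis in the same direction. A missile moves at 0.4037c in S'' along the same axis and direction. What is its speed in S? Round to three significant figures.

0.965c

Apply u = (u'+v)/(1+u'v) twice. Missile in the cruiser frame: (0.4037+0.4838)/(1+0.4037·0.4838) = 0.8875/1.19531006 = 0.74249c.
That velocity, transformed to the rest frame of the base station: (0.74249+0.785)/(1+0.74249·0.785) = 1.52749/1.58285465 = 0.96502c.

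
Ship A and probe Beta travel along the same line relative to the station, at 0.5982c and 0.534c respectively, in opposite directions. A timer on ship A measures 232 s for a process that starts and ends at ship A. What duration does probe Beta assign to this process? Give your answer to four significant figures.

451.8 s

Transform ship A's velocity into probe Beta's frame: (0.5982 + 0.534)/(1 + 0.5982·0.534) = 1.1322/1.3194388, so the relative speed is 0.85809c.
γ for this relative speed: γ = 1/√(1 − 0.736318) = 1.9474.
Ship A's interval is proper; time dilation gives Δt_B = γΔτ = 1.9474 × 232 s = 451.8 s.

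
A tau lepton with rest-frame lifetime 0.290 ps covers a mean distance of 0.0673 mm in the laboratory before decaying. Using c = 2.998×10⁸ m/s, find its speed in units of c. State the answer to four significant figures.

Lab distance = (lab lifetime)·v = γτ·βc, so βγ = d/(cτ) = 6.730×10^-5/(2.998×10⁸ × 2.900×10^-13) = 0.77408.
With βγ = 0.77408: γ² = 1 + (βγ)² = 1.5992, and β = (βγ)/γ = 0.77408/1.26459 = 0.6121.

0.6121c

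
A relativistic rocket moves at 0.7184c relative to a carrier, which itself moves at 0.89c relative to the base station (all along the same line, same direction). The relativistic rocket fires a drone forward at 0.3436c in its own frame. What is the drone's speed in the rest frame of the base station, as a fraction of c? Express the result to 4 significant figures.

0.9907c

Apply u = (u'+v)/(1+u'v) twice. Drone in the carrier frame: (0.3436+0.7184)/(1+0.3436·0.7184) = 1.062/1.24684224 = 0.85175c.
That velocity, transformed to the rest frame of the base station: (0.85175+0.89)/(1+0.85175·0.89) = 1.74175/1.7580575 = 0.99072c.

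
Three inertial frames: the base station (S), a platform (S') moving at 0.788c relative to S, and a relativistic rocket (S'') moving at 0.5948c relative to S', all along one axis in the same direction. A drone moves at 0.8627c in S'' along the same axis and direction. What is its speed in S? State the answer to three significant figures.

Apply u = (u'+v)/(1+u'v) twice. Drone in the platform frame: (0.8627+0.5948)/(1+0.8627·0.5948) = 1.4575/1.51313396 = 0.96323c.
That velocity, transformed to the rest frame of the base station: (0.96323+0.788)/(1+0.96323·0.788) = 1.75123/1.75902524 = 0.99557c.

0.996c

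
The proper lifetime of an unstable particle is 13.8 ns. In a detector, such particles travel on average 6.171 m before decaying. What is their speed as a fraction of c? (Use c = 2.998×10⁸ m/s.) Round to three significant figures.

0.831c

d = βγcτ ⇒ βγ = d/(cτ) = 6.171 m / (4.13724 m) = 1.4916.
β = (βγ)/√(1+(βγ)²) = 1.4916/√3.22487 = 0.831.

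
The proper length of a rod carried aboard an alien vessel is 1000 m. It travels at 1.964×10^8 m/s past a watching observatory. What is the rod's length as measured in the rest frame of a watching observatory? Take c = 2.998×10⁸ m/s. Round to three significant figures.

β = v/c = (1.964×10^8 m/s)/(2.998×10⁸ m/s) = 0.655103.
With β = 0.655103, γ = 1/√(1 − 0.655103²) = 1/√0.5708401 = 1.3236.
Length contraction: L = L₀/γ = 1000/1.3236 = 756 m.

756 m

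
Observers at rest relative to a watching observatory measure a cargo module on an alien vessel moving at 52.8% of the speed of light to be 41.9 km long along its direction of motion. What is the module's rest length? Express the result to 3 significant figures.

49.3 km

Lorentz factor: γ = (1 − 0.278784)^(−1/2) = 1.1775.
Proper length: L₀ = γ·L = 1.1775 × 41.9 = 49.3 km.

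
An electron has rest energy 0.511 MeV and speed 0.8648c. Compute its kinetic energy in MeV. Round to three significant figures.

0.507 MeV

γ = 1/√(1 − β²) = 1/√(1 − 0.74787904) = 1/√0.25212096 = 1.99157.
Kinetic energy: K = (γ − 1)mc² = (1.99157 − 1) × 0.511 MeV = 0.99157 × 0.511 = 0.507 MeV.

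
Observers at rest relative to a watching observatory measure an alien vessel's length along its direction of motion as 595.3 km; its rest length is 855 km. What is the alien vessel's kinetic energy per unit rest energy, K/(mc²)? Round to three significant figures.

Length contraction gives γ = L₀/L = 855/595.3 = 1.43625.
K/(mc²) = γ − 1 = 1.43625 − 1 = 0.436.

0.436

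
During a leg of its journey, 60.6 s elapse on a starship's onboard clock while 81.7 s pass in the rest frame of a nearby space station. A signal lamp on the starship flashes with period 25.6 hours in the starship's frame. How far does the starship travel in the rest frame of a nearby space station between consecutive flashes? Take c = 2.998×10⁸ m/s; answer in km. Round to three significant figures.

2.50×10^10 km

From Δt = γΔτ: γ = 81.7/60.6 = 1.34818.
β = √(1 − 1/γ²) = 0.67069. Lab-frame period = γτ = 1.34818×25.6 hours = 34.513 hours. Distance = βc × γτ = 0.67069 × 2.998×10⁸ m/s × 124246.8 s = 2.4983×10^13 m = 2.50×10^10 km.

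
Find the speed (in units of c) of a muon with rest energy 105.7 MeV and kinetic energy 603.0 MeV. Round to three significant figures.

K = (γ−1)mc², so γ = 1 + 603.0/105.7 = 6.7048.
Then v/c = √(1 − γ⁻²) = √(1 − 0.0222448) = √0.9777552 = 0.989.

0.989c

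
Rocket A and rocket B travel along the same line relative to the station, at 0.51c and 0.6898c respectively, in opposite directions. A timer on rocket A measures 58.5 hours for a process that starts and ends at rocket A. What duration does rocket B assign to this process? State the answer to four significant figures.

The velocity of rocket A relative to rocket B is (0.51 + 0.6898)c / (1 + 0.51×0.6898) = 0.88756c; relative speed 0.88756c.
γ for this relative speed: γ = 1/√(1 − 0.787763) = 2.1706.
The clock on rocket A records proper time, so rocket B measures Δt = γΔτ = 2.1706 × 58.5 = 127.0 hours.

127.0 hours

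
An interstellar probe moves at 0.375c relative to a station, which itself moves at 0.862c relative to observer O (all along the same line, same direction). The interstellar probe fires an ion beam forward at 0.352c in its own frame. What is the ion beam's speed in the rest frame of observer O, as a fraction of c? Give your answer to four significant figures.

First combine the ion beam and interstellar probe (S''→S'): u₁ = (0.352 + 0.375)/(1 + 0.352×0.375) = 0.727/1.132 = 0.64223.
Then combine with the station (S'→S): u = (0.64223 + 0.862)/(1 + 0.64223×0.862) = 1.50423/1.55360226 = 0.96822.

0.9682c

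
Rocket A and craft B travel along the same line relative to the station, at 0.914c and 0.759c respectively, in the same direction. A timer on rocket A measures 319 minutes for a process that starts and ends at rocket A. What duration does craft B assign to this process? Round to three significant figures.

370 minutes

The velocity of rocket A relative to craft B is (0.914 − 0.759)c / (1 − 0.914×0.759) = 0.50608c; relative speed 0.50608c.
At |u| = 0.50608c, γ = (1 − 0.256117)^(−1/2) = 1.1594.
Rocket A's interval is proper; time dilation gives Δt_B = γΔτ = 1.1594 × 319 minutes = 370 minutes.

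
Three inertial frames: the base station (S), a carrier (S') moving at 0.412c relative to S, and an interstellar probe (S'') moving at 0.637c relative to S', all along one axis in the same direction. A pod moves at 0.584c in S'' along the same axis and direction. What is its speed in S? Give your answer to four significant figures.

Apply u = (u'+v)/(1+u'v) twice. Pod in the carrier frame: (0.584+0.637)/(1+0.584·0.637) = 1.221/1.372008 = 0.88994c.
That velocity, transformed to the rest frame of the base station: (0.88994+0.412)/(1+0.88994·0.412) = 1.30194/1.36665528 = 0.95265c.

0.9526c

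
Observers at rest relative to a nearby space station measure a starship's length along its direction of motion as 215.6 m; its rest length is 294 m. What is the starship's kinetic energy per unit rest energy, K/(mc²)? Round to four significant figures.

0.3636

From L = L₀/γ: γ = 294/215.6 = 1.36364.
K/(mc²) = γ − 1 = 1.36364 − 1 = 0.3636.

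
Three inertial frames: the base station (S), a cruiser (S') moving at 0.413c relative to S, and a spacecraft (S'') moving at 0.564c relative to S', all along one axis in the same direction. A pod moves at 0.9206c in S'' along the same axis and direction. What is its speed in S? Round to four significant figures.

First combine the pod and spacecraft (S''→S'): u₁ = (0.9206 + 0.564)/(1 + 0.9206×0.564) = 1.4846/1.5192184 = 0.97721.
Then combine with the cruiser (S'→S): u = (0.97721 + 0.413)/(1 + 0.97721×0.413) = 1.39021/1.40358773 = 0.99047.

0.9905c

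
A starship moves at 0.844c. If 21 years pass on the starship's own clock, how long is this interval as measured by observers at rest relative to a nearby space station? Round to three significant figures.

γ = 1/√(1 − β²) = 1/√(1 − 0.712336) = 1/√0.287664 = 1/0.536343 = 1.8645.
The onboard clock measures proper time, so the interval in the rest frame of a nearby space station is dilated: Δt = γ·Δτ = 1.8645 × 21 years = 39.2 years.

39.2 years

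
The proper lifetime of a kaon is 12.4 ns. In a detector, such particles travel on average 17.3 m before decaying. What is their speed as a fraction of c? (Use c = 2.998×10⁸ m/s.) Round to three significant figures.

Let x = d/(cτ) = 17.30 m / (2.998×10⁸ m/s × 1.240×10^-8 s) = 4.6536. Since d = βγcτ, x = βγ = β/√(1−β²).
Solving: β² = x²/(1+x²) = 21.656/22.656 = 0.955862, so β = 0.978.

0.978c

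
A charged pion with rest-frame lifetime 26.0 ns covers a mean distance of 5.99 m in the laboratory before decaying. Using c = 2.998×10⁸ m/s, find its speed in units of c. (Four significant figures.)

Let x = d/(cτ) = 5.990 m / (2.998×10⁸ m/s × 2.600×10^-8 s) = 0.76846. Since d = βγcτ, x = βγ = β/√(1−β²).
Solving: β² = x²/(1+x²) = 0.590531/1.590531 = 0.371279, so β = 0.6093.

0.6093c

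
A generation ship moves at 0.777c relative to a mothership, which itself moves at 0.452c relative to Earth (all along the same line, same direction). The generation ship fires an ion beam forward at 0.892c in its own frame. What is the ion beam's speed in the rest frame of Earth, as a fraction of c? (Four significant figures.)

0.9946c

Compose velocities in two stages. Stage 1 (into S'): u₁ = (0.892+0.777)/(1+0.892×0.777) = 0.98578.
Stage 2 (into S): u = (0.98578+0.452)/(1+0.98578×0.452) = 0.99461, so the speed is 0.9946c.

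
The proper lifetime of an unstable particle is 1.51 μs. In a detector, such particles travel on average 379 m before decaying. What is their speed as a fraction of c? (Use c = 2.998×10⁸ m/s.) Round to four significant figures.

0.6419c

Let x = d/(cτ) = 379.0 m / (2.998×10⁸ m/s × 1.510×10^-6 s) = 0.8372. Since d = βγcτ, x = βγ = β/√(1−β²).
Solving: β² = x²/(1+x²) = 0.700904/1.700904 = 0.412077, so β = 0.6419.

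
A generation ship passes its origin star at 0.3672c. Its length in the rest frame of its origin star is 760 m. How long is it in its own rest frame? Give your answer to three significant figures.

817 m

With β = 0.3672, γ = 1/√(1 − 0.3672²) = 1/√0.86516416 = 1.0751.
Proper length: L₀ = γ·L = 1.0751 × 760 = 817 m.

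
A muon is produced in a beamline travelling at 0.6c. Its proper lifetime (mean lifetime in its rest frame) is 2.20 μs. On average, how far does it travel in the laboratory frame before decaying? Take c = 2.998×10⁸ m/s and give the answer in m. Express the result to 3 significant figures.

495 m

β² = 0.36, so γ = 1/√0.64 = 1.25.
Lab-frame lifetime: Δt = γτ = 1.25 × 2.20 μs = 2.75 μs.
Distance: d = vΔt = 0.6 × 2.998×10⁸ m/s × 2.7500×10^-6 s = 495 m.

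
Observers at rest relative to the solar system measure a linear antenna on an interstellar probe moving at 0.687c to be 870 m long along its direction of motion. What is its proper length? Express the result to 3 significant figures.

1200 m

γ = 1/√(1 − β²) = 1/√(1 − 0.471969) = 1/√0.528031 = 1/0.726657 = 1.3762.
Proper length: L₀ = γ·L = 1.3762 × 870 = 1200 m.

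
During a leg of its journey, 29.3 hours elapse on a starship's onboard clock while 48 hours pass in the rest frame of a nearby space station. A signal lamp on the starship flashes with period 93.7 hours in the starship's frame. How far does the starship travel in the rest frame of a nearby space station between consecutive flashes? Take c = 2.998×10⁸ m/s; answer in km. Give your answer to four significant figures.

The time-dilation ratio gives γ = 48/29.3 = 1.63823.
β = √(1 − 1/γ²) = 0.79208. Lab-frame period = γτ = 1.63823×93.7 hours = 153.5 hours. Distance = βc × γτ = 0.79208 × 2.998×10⁸ m/s × 552600 s = 1.3122×10^14 m = 1.312×10^11 km.

1.312×10^11 km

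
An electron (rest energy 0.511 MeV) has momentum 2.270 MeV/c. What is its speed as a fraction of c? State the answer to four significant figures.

βγ = pc/(mc²) = 2.270/0.511 = 4.4423.
Since γ² = 1 + (βγ)² = 20.734, γ = √20.734 = 4.55346, and β = (βγ)/γ = 4.4423/4.55346 = 0.9756.

0.9756c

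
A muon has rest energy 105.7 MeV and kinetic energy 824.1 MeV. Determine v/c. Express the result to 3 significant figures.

0.994

K = (γ−1)mc², so γ = 1 + 824.1/105.7 = 8.7966.
Then v/c = √(1 − γ⁻²) = √(1 − 0.0129232) = √0.9870768 = 0.994.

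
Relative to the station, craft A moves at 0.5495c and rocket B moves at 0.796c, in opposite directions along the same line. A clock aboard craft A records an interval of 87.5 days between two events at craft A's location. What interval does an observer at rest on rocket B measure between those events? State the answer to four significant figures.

Transform craft A's velocity into rocket B's frame: (0.5495 + 0.796)/(1 + 0.5495·0.796) = 1.3455/1.437402, so the relative speed is 0.93606c.
γ for this relative speed: γ = 1/√(1 − 0.876208) = 2.8422.
The clock on craft A records proper time, so rocket B measures Δt = γΔτ = 2.8422 × 87.5 = 248.7 days.

248.7 days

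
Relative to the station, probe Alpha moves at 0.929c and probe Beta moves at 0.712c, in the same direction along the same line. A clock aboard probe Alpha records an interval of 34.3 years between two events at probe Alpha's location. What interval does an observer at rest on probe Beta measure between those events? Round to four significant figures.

44.69 years

The velocity of probe Alpha relative to probe Beta is (0.929 − 0.712)c / (1 − 0.929×0.712) = 0.64097c; relative speed 0.64097c.
At |u| = 0.64097c, γ = (1 − 0.410843)^(−1/2) = 1.3028.
The clock on probe Alpha records proper time, so probe Beta measures Δt = γΔτ = 1.3028 × 34.3 = 44.69 years.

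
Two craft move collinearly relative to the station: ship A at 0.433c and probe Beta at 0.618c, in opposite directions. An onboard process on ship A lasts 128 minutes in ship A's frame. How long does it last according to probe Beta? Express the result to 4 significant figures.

Speed of ship A in probe Beta's frame: u = (v_A + v_B)/(1 + v_A v_B/c²) = (0.433 + 0.618)/(1 + 0.433×0.618) = 1.051/1.267594 = 0.82913; |u| = 0.82913c.
At |u| = 0.82913c, γ = (1 − 0.687457)^(−1/2) = 1.7887.
Ship A's interval is proper; time dilation gives Δt_B = γΔτ = 1.7887 × 128 minutes = 229.0 minutes.

229.0 minutes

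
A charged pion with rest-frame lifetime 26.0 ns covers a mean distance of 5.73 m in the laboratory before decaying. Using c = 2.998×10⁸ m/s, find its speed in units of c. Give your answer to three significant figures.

d = βγcτ ⇒ βγ = d/(cτ) = 5.730 m / (7.7948 m) = 0.73511.
β = (βγ)/√(1+(βγ)²) = 0.73511/√1.540387 = 0.592.

0.592c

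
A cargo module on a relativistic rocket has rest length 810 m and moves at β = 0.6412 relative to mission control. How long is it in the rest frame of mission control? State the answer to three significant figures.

622 m

Lorentz factor: γ = (1 − 0.41113744)^(−1/2) = 1.3031.
Length contraction: L = L₀/γ = 810/1.3031 = 622 m.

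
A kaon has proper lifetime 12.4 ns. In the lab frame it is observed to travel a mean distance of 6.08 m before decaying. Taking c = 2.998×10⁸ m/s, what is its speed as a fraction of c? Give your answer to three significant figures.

d = βγcτ ⇒ βγ = d/(cτ) = 6.080 m / (3.71752 m) = 1.6355.
β = (βγ)/√(1+(βγ)²) = 1.6355/√3.67486 = 0.853.

0.853c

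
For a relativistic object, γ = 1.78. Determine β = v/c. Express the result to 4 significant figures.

0.8273

β = √(1 − 1/γ²) = √(1 − 1/3.1684) = √0.684383 = 0.8273.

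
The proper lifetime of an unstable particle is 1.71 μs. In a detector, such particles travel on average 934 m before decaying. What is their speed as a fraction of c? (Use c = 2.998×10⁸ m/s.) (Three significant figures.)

0.877c

Lab distance = (lab lifetime)·v = γτ·βc, so βγ = d/(cτ) = 934.0/(2.998×10⁸ × 1.710×10^-6) = 1.8219.
With βγ = 1.8219: γ² = 1 + (βγ)² = 4.31932, and β = (βγ)/γ = 1.8219/2.0783 = 0.877.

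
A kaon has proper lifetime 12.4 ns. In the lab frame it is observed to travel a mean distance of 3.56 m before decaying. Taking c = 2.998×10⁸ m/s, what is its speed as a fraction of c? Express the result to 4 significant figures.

0.6916c

Let x = d/(cτ) = 3.560 m / (2.998×10⁸ m/s × 1.240×10^-8 s) = 0.95763. Since d = βγcτ, x = βγ = β/√(1−β²).
Solving: β² = x²/(1+x²) = 0.917055/1.917055 = 0.478367, so β = 0.6916.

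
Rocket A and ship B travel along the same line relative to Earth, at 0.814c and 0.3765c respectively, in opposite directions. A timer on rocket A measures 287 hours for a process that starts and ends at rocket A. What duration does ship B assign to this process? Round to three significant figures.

Transform rocket A's velocity into ship B's frame: (0.814 + 0.3765)/(1 + 0.814·0.3765) = 1.1905/1.306471, so the relative speed is 0.91123c.
At |u| = 0.91123c, γ = (1 − 0.83034)^(−1/2) = 2.4278.
The clock on rocket A records proper time, so ship B measures Δt = γΔτ = 2.4278 × 287 = 697 hours.

697 hours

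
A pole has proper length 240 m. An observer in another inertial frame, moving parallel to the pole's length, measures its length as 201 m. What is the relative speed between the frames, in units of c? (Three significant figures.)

Length contraction gives γ = L₀/L = 240/201 = 1.194.
β = √(1 − 1/γ²) = √0.298559 = 0.546.

0.546c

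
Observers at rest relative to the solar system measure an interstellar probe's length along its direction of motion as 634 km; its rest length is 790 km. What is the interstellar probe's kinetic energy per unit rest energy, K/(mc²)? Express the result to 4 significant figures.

0.2461

Length contraction gives γ = L₀/L = 790/634 = 1.24606.
Since K = (γ−1)mc², K/(mc²) = 1.24606 − 1 = 0.2461.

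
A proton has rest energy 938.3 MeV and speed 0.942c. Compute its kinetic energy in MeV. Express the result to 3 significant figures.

With β = 0.942, γ = 1/√(1 − 0.942²) = 1/√0.112636 = 2.9796.
Kinetic energy: K = (γ − 1)mc² = (2.9796 − 1) × 938.3 MeV = 1.9796 × 938.3 = 1860 MeV.

1860 MeV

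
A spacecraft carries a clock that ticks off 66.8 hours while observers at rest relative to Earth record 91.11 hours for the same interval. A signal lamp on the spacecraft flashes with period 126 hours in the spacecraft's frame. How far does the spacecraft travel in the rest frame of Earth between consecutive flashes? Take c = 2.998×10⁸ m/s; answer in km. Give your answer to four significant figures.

1.261×10^11 km

The time-dilation ratio gives γ = 91.11/66.8 = 1.36392.
β = √(1 − 1/γ²) = 0.68003. Lab-frame period = γτ = 1.36392×126 hours = 171.85 hours. Distance = βc × γτ = 0.68003 × 2.998×10⁸ m/s × 618660 s = 1.2613×10^14 m = 1.261×10^11 km.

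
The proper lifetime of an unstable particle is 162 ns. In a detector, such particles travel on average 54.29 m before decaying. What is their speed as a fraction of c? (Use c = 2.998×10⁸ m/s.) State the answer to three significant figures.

0.745c

Let x = d/(cτ) = 54.29 m / (2.998×10⁸ m/s × 1.620×10^-7 s) = 1.1178. Since d = βγcτ, x = βγ = β/√(1−β²).
Solving: β² = x²/(1+x²) = 1.24948/2.24948 = 0.555453, so β = 0.745.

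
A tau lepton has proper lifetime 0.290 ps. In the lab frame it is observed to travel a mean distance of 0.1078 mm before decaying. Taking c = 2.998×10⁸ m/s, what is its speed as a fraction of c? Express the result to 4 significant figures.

Lab distance = (lab lifetime)·v = γτ·βc, so βγ = d/(cτ) = 1.078×10^-4/(2.998×10⁸ × 2.900×10^-13) = 1.2399.
With βγ = 1.2399: γ² = 1 + (βγ)² = 2.53735, and β = (βγ)/γ = 1.2399/1.59291 = 0.7784.

0.7784c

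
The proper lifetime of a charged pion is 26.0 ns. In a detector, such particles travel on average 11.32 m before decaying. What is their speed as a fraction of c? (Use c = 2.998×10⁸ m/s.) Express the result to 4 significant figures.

d = βγcτ ⇒ βγ = d/(cτ) = 11.32 m / (7.7948 m) = 1.4523.
β = (βγ)/√(1+(βγ)²) = 1.4523/√3.10918 = 0.8236.

0.8236c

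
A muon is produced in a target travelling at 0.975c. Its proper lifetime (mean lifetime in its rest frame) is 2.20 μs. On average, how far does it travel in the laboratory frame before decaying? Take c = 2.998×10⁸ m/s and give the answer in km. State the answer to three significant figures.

2.89 km

β² = 0.950625, so γ = 1/√0.049375 = 4.5004.
Lab-frame lifetime: Δt = γτ = 4.5004 × 2.20 μs = 9.9009 μs.
Distance: d = vΔt = 0.975 × 2.998×10⁸ m/s × 9.9009×10^-6 s = 2890 m = 2.89 km.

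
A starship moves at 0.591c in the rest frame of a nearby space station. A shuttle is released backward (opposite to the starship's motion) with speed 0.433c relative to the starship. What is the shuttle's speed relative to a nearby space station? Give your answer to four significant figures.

0.2123c

Relativistic velocity addition: u = (u' + v)/(1 + u'v/c²), with u' = −0.433c and v = 0.591c.
Numerator: −0.433 + 0.591 = 0.158. Denominator: 1 + (−0.433)(0.591) = 0.744097.
u = 0.158/0.744097 = 0.21234, so the speed is 0.2123c.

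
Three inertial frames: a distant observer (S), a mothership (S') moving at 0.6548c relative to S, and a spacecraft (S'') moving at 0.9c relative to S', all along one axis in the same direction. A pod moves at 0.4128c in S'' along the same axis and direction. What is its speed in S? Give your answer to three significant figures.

0.991c

Apply u = (u'+v)/(1+u'v) twice. Pod in the mothership frame: (0.4128+0.9)/(1+0.4128·0.9) = 1.3128/1.37152 = 0.95719c.
That velocity, transformed to the rest frame of a distant observer: (0.95719+0.6548)/(1+0.95719·0.6548) = 1.61199/1.626768012 = 0.99092c.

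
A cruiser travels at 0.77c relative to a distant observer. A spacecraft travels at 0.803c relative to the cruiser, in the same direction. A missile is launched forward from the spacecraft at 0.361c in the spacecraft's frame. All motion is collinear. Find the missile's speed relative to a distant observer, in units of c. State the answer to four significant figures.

0.9868c

Apply u = (u'+v)/(1+u'v) twice. Missile in the cruiser frame: (0.361+0.803)/(1+0.361·0.803) = 1.164/1.289883 = 0.90241c.
That velocity, transformed to the rest frame of a distant observer: (0.90241+0.77)/(1+0.90241·0.77) = 1.67241/1.6948557 = 0.98676c.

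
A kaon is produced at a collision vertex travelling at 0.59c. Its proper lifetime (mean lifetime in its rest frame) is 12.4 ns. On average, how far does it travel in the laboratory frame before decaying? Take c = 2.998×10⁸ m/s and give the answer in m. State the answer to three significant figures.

With β = 0.59, γ = 1/√(1 − 0.59²) = 1/√0.6519 = 1.2385.
Lab-frame lifetime: Δt = γτ = 1.2385 × 12.4 ns = 15.357 ns.
Distance: d = vΔt = 0.59 × 2.998×10⁸ m/s × 1.5357×10^-8 s = 2.72 m.

2.72 m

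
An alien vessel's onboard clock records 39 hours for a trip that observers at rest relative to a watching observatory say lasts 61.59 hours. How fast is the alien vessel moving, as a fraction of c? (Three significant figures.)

γ = Δt/Δτ = 61.59/39 = 1.5792.
β = √(1 − 1/γ²) = √(1 − 0.400983) = √0.599017 = 0.774.

0.774c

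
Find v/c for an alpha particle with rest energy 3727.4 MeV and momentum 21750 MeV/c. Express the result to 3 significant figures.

pc/(mc²) = 21750/3727.4 = 5.8352 = βγ = β/√(1−β²).
So β² = x²/(1 + x²) with x = 5.8352: x² = 34.0496, β² = 34.0496/35.0496 = 0.971469, β = 0.986.

0.986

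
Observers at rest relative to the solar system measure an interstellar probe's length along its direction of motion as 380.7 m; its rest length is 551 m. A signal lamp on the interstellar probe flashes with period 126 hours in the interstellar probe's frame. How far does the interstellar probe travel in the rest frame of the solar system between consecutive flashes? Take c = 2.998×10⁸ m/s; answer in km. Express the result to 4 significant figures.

Length contraction gives γ = L₀/L = 551/380.7 = 1.44733.
β = √(1 − 1/γ²) = 0.72292. Lab-frame period = γτ = 1.44733×126 hours = 182.36 hours. Distance = βc × γτ = 0.72292 × 2.998×10⁸ m/s × 656496 s = 1.4228×10^14 m = 1.423×10^11 km.

1.423×10^11 km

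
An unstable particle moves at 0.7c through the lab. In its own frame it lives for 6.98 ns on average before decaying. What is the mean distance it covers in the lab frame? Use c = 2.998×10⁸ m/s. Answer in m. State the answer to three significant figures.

2.05 m

γ = 1/√(1 − β²) = 1/√(1 − 0.49) = 1/√0.51 = 1/0.714143 = 1.4003.
Lab-frame lifetime: Δt = γτ = 1.4003 × 6.98 ns = 9.7741 ns.
Distance: d = vΔt = 0.7 × 2.998×10⁸ m/s × 9.7741×10^-9 s = 2.05 m.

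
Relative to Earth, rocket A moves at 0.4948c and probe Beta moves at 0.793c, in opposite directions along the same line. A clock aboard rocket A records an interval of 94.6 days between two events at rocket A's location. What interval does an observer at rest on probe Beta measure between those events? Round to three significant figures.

Transform rocket A's velocity into probe Beta's frame: (0.4948 + 0.793)/(1 + 0.4948·0.793) = 1.2878/1.3923764, so the relative speed is 0.92489c.
γ for this relative speed: γ = 1/√(1 − 0.855422) = 2.63.
Rocket A's interval is proper; time dilation gives Δt_B = γΔτ = 2.63 × 94.6 days = 249 days.

249 days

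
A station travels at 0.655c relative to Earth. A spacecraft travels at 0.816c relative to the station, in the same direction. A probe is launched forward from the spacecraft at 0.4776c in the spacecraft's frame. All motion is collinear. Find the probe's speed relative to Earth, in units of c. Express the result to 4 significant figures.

0.9852c

Apply u = (u'+v)/(1+u'v) twice. Probe in the station frame: (0.4776+0.816)/(1+0.4776·0.816) = 1.2936/1.3897216 = 0.93083c.
That velocity, transformed to the rest frame of Earth: (0.93083+0.655)/(1+0.93083·0.655) = 1.58583/1.60969365 = 0.98518c.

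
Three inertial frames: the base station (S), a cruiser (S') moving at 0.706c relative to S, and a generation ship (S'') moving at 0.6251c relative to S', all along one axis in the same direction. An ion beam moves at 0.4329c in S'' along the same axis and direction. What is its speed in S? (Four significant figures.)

Compose velocities in two stages. Stage 1 (into S'): u₁ = (0.4329+0.6251)/(1+0.4329×0.6251) = 0.83267.
Stage 2 (into S): u = (0.83267+0.706)/(1+0.83267×0.706) = 0.96902, so the speed is 0.9690c.

0.9690c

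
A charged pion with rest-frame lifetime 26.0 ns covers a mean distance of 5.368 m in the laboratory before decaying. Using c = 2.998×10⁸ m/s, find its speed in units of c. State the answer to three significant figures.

0.567c

Lab distance = (lab lifetime)·v = γτ·βc, so βγ = d/(cτ) = 5.368/(2.998×10⁸ × 2.600×10^-8) = 0.68866.
With βγ = 0.68866: γ² = 1 + (βγ)² = 1.474253, and β = (βγ)/γ = 0.68866/1.21419 = 0.567.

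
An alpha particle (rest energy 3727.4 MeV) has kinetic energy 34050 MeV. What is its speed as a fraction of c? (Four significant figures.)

K = (γ−1)mc², so γ = 1 + 34050/3727.4 = 10.135.
Then v/c = √(1 − γ⁻²) = √(1 − 0.00973537) = √0.99026463 = 0.9951.

0.9951c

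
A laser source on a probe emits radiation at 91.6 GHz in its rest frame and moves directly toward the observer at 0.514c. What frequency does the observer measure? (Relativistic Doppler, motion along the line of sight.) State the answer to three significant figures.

162 GHz

Relativistic Doppler (source moving toward): f_obs = f_src · √((1+β)/(1−β)).
With β = 0.514: factor = √(1.514/0.486) = 1.765.
f_obs = 91.6 × 1.765 = 162 GHz.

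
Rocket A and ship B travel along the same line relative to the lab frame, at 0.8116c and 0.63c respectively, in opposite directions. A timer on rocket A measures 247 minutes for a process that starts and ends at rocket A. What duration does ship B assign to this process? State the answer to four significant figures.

Speed of rocket A in ship B's frame: u = (v_A + v_B)/(1 + v_A v_B/c²) = (0.8116 + 0.63)/(1 + 0.8116×0.63) = 1.4416/1.511308 = 0.95388; |u| = 0.95388c.
At |u| = 0.95388c, γ = (1 − 0.909887)^(−1/2) = 3.3312.
Rocket A's interval is proper; time dilation gives Δt_B = γΔτ = 3.3312 × 247 minutes = 822.8 minutes.

822.8 minutes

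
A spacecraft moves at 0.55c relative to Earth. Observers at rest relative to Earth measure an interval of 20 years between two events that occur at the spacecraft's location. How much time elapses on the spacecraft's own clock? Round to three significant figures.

16.7 years

γ = 1/√(1 − β²) = 1/√(1 − 0.3025) = 1/√0.6975 = 1/0.835165 = 1.1974.
The spacecraft's clock runs slow as seen from Earth, so Δτ = Δt/γ = 20/1.1974 = 16.7 years.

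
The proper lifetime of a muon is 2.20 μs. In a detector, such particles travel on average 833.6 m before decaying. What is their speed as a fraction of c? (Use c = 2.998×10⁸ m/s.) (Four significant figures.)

d = βγcτ ⇒ βγ = d/(cτ) = 833.6 m / (659.56 m) = 1.2639.
β = (βγ)/√(1+(βγ)²) = 1.2639/√2.59744 = 0.7842.

0.7842c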